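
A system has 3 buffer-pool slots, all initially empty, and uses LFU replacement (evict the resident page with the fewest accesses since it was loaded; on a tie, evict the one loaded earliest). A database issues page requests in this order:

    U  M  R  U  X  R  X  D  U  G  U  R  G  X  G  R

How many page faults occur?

U → fault, frames [U]
M → fault, frames [U, M]
R → fault, frames [U, M, R]
U → hit
X → fault, evict M, frames [U, R, X]
R → hit
X → hit
D → fault, evict U, frames [R, X, D]
U → fault, evict D, frames [R, X, U]
G → fault, evict U, frames [R, X, G]
U → fault, evict G, frames [R, X, U]
R → hit
G → fault, evict U, frames [R, X, G]
X → hit
G → hit
R → hit
Page faults: 9.

9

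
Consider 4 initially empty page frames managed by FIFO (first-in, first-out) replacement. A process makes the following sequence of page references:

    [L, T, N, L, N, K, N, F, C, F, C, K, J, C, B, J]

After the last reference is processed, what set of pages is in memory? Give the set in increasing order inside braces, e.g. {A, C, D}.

L: miss, frames [L]
T: miss, frames [L, T]
N: miss, frames [L, T, N]
L: hit
N: hit
K: miss, frames [L, T, N, K]
N: hit
F: miss, evict L, frames [T, N, K, F]
C: miss, evict T, frames [N, K, F, C]
F: hit
C: hit
K: hit
J: miss, evict N, frames [K, F, C, J]
C: hit
B: miss, evict K, frames [F, C, J, B]
J: hit

{B, C, F, J}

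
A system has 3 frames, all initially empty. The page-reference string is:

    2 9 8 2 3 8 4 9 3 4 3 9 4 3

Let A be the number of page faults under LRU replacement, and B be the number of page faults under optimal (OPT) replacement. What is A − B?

Under LRU: F F F . F . F F F . . . . . → 7 faults.
Under OPT: F F F . F . F . . . . . . . → 5 faults.
A − B = 7 − 5 = 2.

2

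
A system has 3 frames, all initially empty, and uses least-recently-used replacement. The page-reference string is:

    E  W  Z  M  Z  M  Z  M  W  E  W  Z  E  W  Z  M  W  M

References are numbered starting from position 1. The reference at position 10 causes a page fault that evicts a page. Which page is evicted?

Z

pos 1: E: miss, frames (E)
pos 2: W: miss, frames (E W)
pos 3: Z: miss, frames (E W Z)
pos 4: M: miss, evict E, frames (W Z M)
pos 5: Z: hit
pos 6: M: hit
pos 7: Z: hit
pos 8: M: hit
pos 9: W: hit
pos 10: E: miss, evict Z, frames (M W E)
At position 10, page Z is evicted.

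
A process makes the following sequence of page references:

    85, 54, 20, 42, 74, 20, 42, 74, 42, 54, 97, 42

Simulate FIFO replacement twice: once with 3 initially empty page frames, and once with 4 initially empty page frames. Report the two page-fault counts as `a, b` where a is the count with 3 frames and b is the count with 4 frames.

8, 6

3 frames: F F F F F . . . . F F F → 8 faults.
4 frames: F F F F F . . . . . F . → 6 faults.
6 < 8: adding a frame reduced faults, as is typical.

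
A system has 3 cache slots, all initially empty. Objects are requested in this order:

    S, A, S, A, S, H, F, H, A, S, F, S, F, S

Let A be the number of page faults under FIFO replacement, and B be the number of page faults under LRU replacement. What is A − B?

Under FIFO: F F . . . F F . . F . . . . → 5 faults.
Under LRU: F F . . . F F . F F F . . . → 7 faults.
A − B = 5 − 7 = -2.

-2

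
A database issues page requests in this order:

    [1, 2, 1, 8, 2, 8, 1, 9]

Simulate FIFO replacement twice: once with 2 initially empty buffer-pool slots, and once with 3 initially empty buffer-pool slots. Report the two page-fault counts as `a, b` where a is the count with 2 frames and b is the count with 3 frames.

5, 4

2 frames: F F . F . . F F → 5 faults.
3 frames: F F . F . . . F → 4 faults.
4 < 5: adding a frame reduced faults, as is typical.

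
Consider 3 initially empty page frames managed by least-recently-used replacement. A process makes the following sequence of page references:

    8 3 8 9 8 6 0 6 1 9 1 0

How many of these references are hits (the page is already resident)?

8 -> miss, frames {8}
3 -> miss, frames {8,3}
8 -> hit
9 -> miss, frames {3,8,9}
8 -> hit
6 -> miss, evict 3, frames {9,8,6}
0 -> miss, evict 9, frames {8,6,0}
6 -> hit
1 -> miss, evict 8, frames {0,6,1}
9 -> miss, evict 0, frames {6,1,9}
1 -> hit
0 -> miss, evict 6, frames {9,1,0}
Hits: 4.

4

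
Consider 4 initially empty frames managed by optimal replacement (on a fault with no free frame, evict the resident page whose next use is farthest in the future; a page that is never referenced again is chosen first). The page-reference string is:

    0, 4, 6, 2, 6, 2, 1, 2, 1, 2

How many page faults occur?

0 → fault, frames [0]
4 → fault, frames [0, 4]
6 → fault, frames [0, 4, 6]
2 → fault, frames [0, 4, 6, 2]
6 → hit
2 → hit
1 → fault, evict 6, frames [0, 4, 2, 1]
2 → hit
1 → hit
2 → hit
Page faults: 5.

5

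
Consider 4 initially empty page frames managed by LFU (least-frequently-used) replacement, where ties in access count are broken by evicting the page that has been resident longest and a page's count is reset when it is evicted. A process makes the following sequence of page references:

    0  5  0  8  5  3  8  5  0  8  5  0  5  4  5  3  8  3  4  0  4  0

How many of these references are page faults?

0 → fault, frames {0}
5 → fault, frames {0,5}
0 → hit
8 → fault, frames {0,5,8}
5 → hit
3 → fault, frames {0,5,8,3}
8 → hit
5 → hit
0 → hit
8 → hit
5 → hit
0 → hit
5 → hit
4 → fault, evict 3, frames {0,5,8,4}
5 → hit
3 → fault, evict 4, frames {0,5,8,3}
8 → hit
3 → hit
4 → fault, evict 3, frames {0,5,8,4}
0 → hit
4 → hit
0 → hit
Page faults: 7.

7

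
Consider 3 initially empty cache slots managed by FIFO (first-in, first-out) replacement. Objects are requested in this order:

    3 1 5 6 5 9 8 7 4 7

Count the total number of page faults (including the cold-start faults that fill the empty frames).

3 → miss, frames [3]
1 → miss, frames [3, 1]
5 → miss, frames [3, 1, 5]
6 → miss, evict 3, frames [1, 5, 6]
5 → hit
9 → miss, evict 1, frames [5, 6, 9]
8 → miss, evict 5, frames [6, 9, 8]
7 → miss, evict 6, frames [9, 8, 7]
4 → miss, evict 9, frames [8, 7, 4]
7 → hit
Page faults: 8.

8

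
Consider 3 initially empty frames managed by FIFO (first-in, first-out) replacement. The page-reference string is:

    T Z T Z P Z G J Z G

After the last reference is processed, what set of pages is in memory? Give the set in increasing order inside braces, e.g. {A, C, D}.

T -> fault, frames (T)
Z -> fault, frames (T Z)
T -> hit
Z -> hit
P -> fault, frames (T Z P)
Z -> hit
G -> fault, evict T, frames (Z P G)
J -> fault, evict Z, frames (P G J)
Z -> fault, evict P, frames (G J Z)
G -> hit

{G, J, Z}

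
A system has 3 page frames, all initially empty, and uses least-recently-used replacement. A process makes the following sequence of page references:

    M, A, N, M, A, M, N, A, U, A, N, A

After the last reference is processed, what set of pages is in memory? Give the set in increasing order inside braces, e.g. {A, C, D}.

{A, N, U}

M -> fault, frames {M}
A -> fault, frames {M,A}
N -> fault, frames {M,A,N}
M -> hit
A -> hit
M -> hit
N -> hit
A -> hit
U -> fault, evict M, frames {N,A,U}
A -> hit
N -> hit
A -> hit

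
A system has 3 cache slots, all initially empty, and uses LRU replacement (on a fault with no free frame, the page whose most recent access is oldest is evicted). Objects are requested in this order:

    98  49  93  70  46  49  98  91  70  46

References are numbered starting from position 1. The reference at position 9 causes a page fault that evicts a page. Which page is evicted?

pos 1: 98: fault, frames [98]
pos 2: 49: fault, frames [98, 49]
pos 3: 93: fault, frames [98, 49, 93]
pos 4: 70: fault, evict 98, frames [49, 93, 70]
pos 5: 46: fault, evict 49, frames [93, 70, 46]
pos 6: 49: fault, evict 93, frames [70, 46, 49]
pos 7: 98: fault, evict 70, frames [46, 49, 98]
pos 8: 91: fault, evict 46, frames [49, 98, 91]
pos 9: 70: fault, evict 49, frames [98, 91, 70]
At position 9, page 49 is evicted.

49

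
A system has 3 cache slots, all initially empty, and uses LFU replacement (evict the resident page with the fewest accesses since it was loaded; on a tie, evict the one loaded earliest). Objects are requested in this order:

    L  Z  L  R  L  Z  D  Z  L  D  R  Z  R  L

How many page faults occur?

5

L: fault, frames {L}
Z: fault, frames {L,Z}
L: hit
R: fault, frames {L,Z,R}
L: hit
Z: hit
D: fault, evict R, frames {L,Z,D}
Z: hit
L: hit
D: hit
R: fault, evict D, frames {L,Z,R}
Z: hit
R: hit
L: hit
Page faults: 5.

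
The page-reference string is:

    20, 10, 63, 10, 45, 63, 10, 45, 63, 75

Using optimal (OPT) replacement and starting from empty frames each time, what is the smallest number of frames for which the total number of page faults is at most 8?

f=1: 10 faults
f=2: 7 faults
f=3: 5 faults
f=4: 5 faults
f=5: 5 faults
Smallest f with faults ≤ 8 is 2.

2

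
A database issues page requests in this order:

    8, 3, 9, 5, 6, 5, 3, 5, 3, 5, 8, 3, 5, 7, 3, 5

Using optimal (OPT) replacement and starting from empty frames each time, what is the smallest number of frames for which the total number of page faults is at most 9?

3

f=1: 16 faults
f=2: 10 faults
f=3: 7 faults
f=4: 6 faults
f=5: 6 faults
f=6: 6 faults
Smallest f with faults ≤ 9 is 3.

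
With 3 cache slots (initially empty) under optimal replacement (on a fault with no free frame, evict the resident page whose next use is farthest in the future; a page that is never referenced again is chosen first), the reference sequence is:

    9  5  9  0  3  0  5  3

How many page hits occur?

9: miss, frames {9}
5: miss, frames {9,5}
9: hit
0: miss, frames {9,5,0}
3: miss, evict 9, frames {5,0,3}
0: hit
5: hit
3: hit
Hits: 4.

4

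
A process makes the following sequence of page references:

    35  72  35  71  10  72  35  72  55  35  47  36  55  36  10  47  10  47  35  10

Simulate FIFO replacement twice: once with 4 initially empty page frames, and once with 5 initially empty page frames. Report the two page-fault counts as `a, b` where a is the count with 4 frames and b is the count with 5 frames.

9, 8

4 frames: F F . F F . . . F F F F . . F . . . . . → 9 faults.
5 frames: F F . F F . . . F . F F . . . . . . F . → 8 faults.
8 < 9: adding a frame reduced faults, as is typical.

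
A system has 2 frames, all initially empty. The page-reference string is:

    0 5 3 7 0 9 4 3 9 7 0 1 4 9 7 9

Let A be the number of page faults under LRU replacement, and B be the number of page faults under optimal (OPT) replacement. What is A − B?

3

Under LRU: F F F F F F F F F F F F F F F . → 15 faults.
Under OPT: F F F F . F F F . F F F F . F . → 12 faults.
A − B = 15 − 12 = 3.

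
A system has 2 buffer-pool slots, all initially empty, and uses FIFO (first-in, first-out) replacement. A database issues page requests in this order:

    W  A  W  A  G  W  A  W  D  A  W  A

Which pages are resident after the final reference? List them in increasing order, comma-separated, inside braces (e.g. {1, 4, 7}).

{A, W}

W → fault, frames {W}
A → fault, frames {W,A}
W → hit
A → hit
G → fault, evict W, frames {A,G}
W → fault, evict A, frames {G,W}
A → fault, evict G, frames {W,A}
W → hit
D → fault, evict W, frames {A,D}
A → hit
W → fault, evict A, frames {D,W}
A → fault, evict D, frames {W,A}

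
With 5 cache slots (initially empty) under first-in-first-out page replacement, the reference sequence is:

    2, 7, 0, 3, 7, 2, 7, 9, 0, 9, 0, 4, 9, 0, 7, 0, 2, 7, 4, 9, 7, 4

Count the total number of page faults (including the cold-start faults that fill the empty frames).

8

2 → fault, frames [2]
7 → fault, frames [2, 7]
0 → fault, frames [2, 7, 0]
3 → fault, frames [2, 7, 0, 3]
7 → hit
2 → hit
7 → hit
9 → fault, frames [2, 7, 0, 3, 9]
0 → hit
9 → hit
0 → hit
4 → fault, evict 2, frames [7, 0, 3, 9, 4]
9 → hit
0 → hit
7 → hit
0 → hit
2 → fault, evict 7, frames [0, 3, 9, 4, 2]
7 → fault, evict 0, frames [3, 9, 4, 2, 7]
4 → hit
9 → hit
7 → hit
4 → hit
Page faults: 8.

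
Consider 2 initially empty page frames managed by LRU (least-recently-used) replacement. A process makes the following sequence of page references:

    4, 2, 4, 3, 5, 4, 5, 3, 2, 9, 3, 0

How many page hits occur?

2

4 -> fault, frames [4]
2 -> fault, frames [4, 2]
4 -> hit
3 -> fault, evict 2, frames [4, 3]
5 -> fault, evict 4, frames [3, 5]
4 -> fault, evict 3, frames [5, 4]
5 -> hit
3 -> fault, evict 4, frames [5, 3]
2 -> fault, evict 5, frames [3, 2]
9 -> fault, evict 3, frames [2, 9]
3 -> fault, evict 2, frames [9, 3]
0 -> fault, evict 9, frames [3, 0]
Hits: 2.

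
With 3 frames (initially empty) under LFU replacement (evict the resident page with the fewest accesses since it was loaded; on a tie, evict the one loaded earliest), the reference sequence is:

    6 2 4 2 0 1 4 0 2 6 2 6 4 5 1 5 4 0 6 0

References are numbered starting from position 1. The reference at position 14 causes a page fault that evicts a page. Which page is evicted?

pos 1: 6 -> fault, frames [6]
pos 2: 2 -> fault, frames [6, 2]
pos 3: 4 -> fault, frames [6, 2, 4]
pos 4: 2 -> hit
pos 5: 0 -> fault, evict 6, frames [2, 4, 0]
pos 6: 1 -> fault, evict 4, frames [2, 0, 1]
pos 7: 4 -> fault, evict 0, frames [2, 1, 4]
pos 8: 0 -> fault, evict 1, frames [2, 4, 0]
pos 9: 2 -> hit
pos 10: 6 -> fault, evict 4, frames [2, 0, 6]
pos 11: 2 -> hit
pos 12: 6 -> hit
pos 13: 4 -> fault, evict 0, frames [2, 6, 4]
pos 14: 5 -> fault, evict 4, frames [2, 6, 5]
At position 14, page 4 is evicted.

4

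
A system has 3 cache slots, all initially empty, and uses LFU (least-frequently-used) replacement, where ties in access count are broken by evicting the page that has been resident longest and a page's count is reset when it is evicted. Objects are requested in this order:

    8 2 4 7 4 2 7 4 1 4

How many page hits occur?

8 -> fault, frames {8}
2 -> fault, frames {8,2}
4 -> fault, frames {8,2,4}
7 -> fault, evict 8, frames {2,4,7}
4 -> hit
2 -> hit
7 -> hit
4 -> hit
1 -> fault, evict 2, frames {4,7,1}
4 -> hit
Hits: 5.

5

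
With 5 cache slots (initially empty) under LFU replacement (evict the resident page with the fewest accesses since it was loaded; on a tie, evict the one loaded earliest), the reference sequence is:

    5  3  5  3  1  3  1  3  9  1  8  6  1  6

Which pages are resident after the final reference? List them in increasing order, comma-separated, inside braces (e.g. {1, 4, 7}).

{1, 3, 5, 6, 8}

5: fault, frames (5)
3: fault, frames (5 3)
5: hit
3: hit
1: fault, frames (5 3 1)
3: hit
1: hit
3: hit
9: fault, frames (5 3 1 9)
1: hit
8: fault, frames (5 3 1 9 8)
6: fault, evict 9, frames (5 3 1 8 6)
1: hit
6: hit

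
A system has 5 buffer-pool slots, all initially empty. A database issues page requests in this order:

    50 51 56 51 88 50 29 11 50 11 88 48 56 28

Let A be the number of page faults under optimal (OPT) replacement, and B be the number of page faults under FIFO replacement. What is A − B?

-2

Under OPT: F F F . F . F F . . . F . F → 8 faults.
Under FIFO: F F F . F . F F F . . F F F → 10 faults.
A − B = 8 − 10 = -2.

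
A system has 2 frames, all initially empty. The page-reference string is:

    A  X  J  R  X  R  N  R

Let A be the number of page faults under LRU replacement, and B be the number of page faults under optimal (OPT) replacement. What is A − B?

Under LRU: F F F F F . F . → 6 faults.
Under OPT: F F F F . . F . → 5 faults.
A − B = 6 − 5 = 1.

1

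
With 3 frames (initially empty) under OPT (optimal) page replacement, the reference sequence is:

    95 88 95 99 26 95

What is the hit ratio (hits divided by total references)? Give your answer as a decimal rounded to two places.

95: fault, frames {95}
88: fault, frames {95,88}
95: hit
99: fault, frames {95,88,99}
26: fault, evict 99, frames {95,88,26}
95: hit
Hits: 2 of 6 references → 2/6 = 0.3333.

0.33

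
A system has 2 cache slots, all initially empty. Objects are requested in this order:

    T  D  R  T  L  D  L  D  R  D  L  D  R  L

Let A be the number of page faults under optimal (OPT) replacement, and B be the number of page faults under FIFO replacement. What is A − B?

Under OPT: F F F . F F . . F . F . F . → 8 faults.
Under FIFO: F F F F F F . . F . F F F F → 11 faults.
A − B = 8 − 11 = -3.

-3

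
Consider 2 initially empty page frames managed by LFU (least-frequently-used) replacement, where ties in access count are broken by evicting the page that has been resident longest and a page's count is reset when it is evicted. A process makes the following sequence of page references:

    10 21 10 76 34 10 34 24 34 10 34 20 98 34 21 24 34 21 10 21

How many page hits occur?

10 -> fault, frames {10}
21 -> fault, frames {10,21}
10 -> hit
76 -> fault, evict 21, frames {10,76}
34 -> fault, evict 76, frames {10,34}
10 -> hit
34 -> hit
24 -> fault, evict 34, frames {10,24}
34 -> fault, evict 24, frames {10,34}
10 -> hit
34 -> hit
20 -> fault, evict 34, frames {10,20}
98 -> fault, evict 20, frames {10,98}
34 -> fault, evict 98, frames {10,34}
21 -> fault, evict 34, frames {10,21}
24 -> fault, evict 21, frames {10,24}
34 -> fault, evict 24, frames {10,34}
21 -> fault, evict 34, frames {10,21}
10 -> hit
21 -> hit
Hits: 7.

7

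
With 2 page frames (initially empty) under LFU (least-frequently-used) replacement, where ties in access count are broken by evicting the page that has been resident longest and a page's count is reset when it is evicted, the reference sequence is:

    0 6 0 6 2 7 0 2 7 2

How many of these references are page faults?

8

0: miss, frames {0}
6: miss, frames {0,6}
0: hit
6: hit
2: miss, evict 0, frames {6,2}
7: miss, evict 2, frames {6,7}
0: miss, evict 7, frames {6,0}
2: miss, evict 0, frames {6,2}
7: miss, evict 2, frames {6,7}
2: miss, evict 7, frames {6,2}
Page faults: 8.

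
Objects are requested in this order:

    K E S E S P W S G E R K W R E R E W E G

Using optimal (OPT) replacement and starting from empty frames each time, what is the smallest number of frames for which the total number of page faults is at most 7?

f=1: 20 faults
f=2: 13 faults
f=3: 10 faults
f=4: 8 faults
f=5: 7 faults
f=6: 7 faults
f=7: 7 faults
Smallest f with faults ≤ 7 is 5.

5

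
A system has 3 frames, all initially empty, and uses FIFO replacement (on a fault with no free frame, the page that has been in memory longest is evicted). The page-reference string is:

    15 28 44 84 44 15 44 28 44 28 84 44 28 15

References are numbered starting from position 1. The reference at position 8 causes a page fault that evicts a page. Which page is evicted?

pos 1: 15: miss, frames [15]
pos 2: 28: miss, frames [15, 28]
pos 3: 44: miss, frames [15, 28, 44]
pos 4: 84: miss, evict 15, frames [28, 44, 84]
pos 5: 44: hit
pos 6: 15: miss, evict 28, frames [44, 84, 15]
pos 7: 44: hit
pos 8: 28: miss, evict 44, frames [84, 15, 28]
At position 8, page 44 is evicted.

44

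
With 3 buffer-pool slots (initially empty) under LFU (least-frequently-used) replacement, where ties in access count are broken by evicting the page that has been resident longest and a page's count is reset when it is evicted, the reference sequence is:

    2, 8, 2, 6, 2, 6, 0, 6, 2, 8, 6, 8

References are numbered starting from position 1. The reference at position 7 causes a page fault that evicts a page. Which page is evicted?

8

pos 1: 2: miss, frames {2}
pos 2: 8: miss, frames {2,8}
pos 3: 2: hit
pos 4: 6: miss, frames {2,8,6}
pos 5: 2: hit
pos 6: 6: hit
pos 7: 0: miss, evict 8, frames {2,6,0}
At position 7, page 8 is evicted.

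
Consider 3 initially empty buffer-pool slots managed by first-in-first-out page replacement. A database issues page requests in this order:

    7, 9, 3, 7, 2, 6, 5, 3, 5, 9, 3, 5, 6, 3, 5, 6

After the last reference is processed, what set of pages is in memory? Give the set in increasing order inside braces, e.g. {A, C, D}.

7 -> miss, frames (7)
9 -> miss, frames (7 9)
3 -> miss, frames (7 9 3)
7 -> hit
2 -> miss, evict 7, frames (9 3 2)
6 -> miss, evict 9, frames (3 2 6)
5 -> miss, evict 3, frames (2 6 5)
3 -> miss, evict 2, frames (6 5 3)
5 -> hit
9 -> miss, evict 6, frames (5 3 9)
3 -> hit
5 -> hit
6 -> miss, evict 5, frames (3 9 6)
3 -> hit
5 -> miss, evict 3, frames (9 6 5)
6 -> hit

{5, 6, 9}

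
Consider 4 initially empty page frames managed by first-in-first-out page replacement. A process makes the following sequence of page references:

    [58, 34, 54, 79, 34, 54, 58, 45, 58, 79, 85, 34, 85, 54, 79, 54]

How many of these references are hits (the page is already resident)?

58 -> fault, frames [58]
34 -> fault, frames [58, 34]
54 -> fault, frames [58, 34, 54]
79 -> fault, frames [58, 34, 54, 79]
34 -> hit
54 -> hit
58 -> hit
45 -> fault, evict 58, frames [34, 54, 79, 45]
58 -> fault, evict 34, frames [54, 79, 45, 58]
79 -> hit
85 -> fault, evict 54, frames [79, 45, 58, 85]
34 -> fault, evict 79, frames [45, 58, 85, 34]
85 -> hit
54 -> fault, evict 45, frames [58, 85, 34, 54]
79 -> fault, evict 58, frames [85, 34, 54, 79]
54 -> hit
Hits: 6.

6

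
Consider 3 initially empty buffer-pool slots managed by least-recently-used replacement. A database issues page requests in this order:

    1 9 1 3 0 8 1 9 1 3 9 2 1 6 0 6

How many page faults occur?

12

1: miss, frames (1)
9: miss, frames (1 9)
1: hit
3: miss, frames (9 1 3)
0: miss, evict 9, frames (1 3 0)
8: miss, evict 1, frames (3 0 8)
1: miss, evict 3, frames (0 8 1)
9: miss, evict 0, frames (8 1 9)
1: hit
3: miss, evict 8, frames (9 1 3)
9: hit
2: miss, evict 1, frames (3 9 2)
1: miss, evict 3, frames (9 2 1)
6: miss, evict 9, frames (2 1 6)
0: miss, evict 2, frames (1 6 0)
6: hit
Page faults: 12.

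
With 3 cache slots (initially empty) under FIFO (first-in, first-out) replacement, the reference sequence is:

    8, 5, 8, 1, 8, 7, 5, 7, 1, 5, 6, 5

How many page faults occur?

6

8 -> fault, frames (8)
5 -> fault, frames (8 5)
8 -> hit
1 -> fault, frames (8 5 1)
8 -> hit
7 -> fault, evict 8, frames (5 1 7)
5 -> hit
7 -> hit
1 -> hit
5 -> hit
6 -> fault, evict 5, frames (1 7 6)
5 -> fault, evict 1, frames (7 6 5)
Page faults: 6.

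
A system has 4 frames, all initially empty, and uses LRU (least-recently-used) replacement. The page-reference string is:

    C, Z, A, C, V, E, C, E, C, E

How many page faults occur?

5

C: miss, frames (C)
Z: miss, frames (C Z)
A: miss, frames (C Z A)
C: hit
V: miss, frames (Z A C V)
E: miss, evict Z, frames (A C V E)
C: hit
E: hit
C: hit
E: hit
Page faults: 5.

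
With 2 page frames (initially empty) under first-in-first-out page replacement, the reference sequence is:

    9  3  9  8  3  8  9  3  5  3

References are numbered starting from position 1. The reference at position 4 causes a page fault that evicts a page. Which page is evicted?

9

pos 1: 9: fault, frames {9}
pos 2: 3: fault, frames {9,3}
pos 3: 9: hit
pos 4: 8: fault, evict 9, frames {3,8}
At position 4, page 9 is evicted.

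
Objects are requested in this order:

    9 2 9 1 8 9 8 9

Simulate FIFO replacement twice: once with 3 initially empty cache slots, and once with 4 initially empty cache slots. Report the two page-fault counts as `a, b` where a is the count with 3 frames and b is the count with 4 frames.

5, 4

3 frames: F F . F F F . . → 5 faults.
4 frames: F F . F F . . . → 4 faults.
4 < 5: adding a frame reduced faults, as is typical.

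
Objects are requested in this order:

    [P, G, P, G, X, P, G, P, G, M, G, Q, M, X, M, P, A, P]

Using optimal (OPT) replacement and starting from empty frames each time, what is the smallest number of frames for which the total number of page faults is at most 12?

2

f=1: 18 faults
f=2: 9 faults
f=3: 7 faults
f=4: 6 faults
f=5: 6 faults
f=6: 6 faults
Smallest f with faults ≤ 12 is 2.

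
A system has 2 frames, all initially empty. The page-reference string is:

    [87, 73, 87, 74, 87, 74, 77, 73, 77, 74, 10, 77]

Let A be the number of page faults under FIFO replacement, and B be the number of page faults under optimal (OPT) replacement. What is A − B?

2

Under FIFO: F F . F F . F F . F F F → 9 faults.
Under OPT: F F . F . . F F . F F . → 7 faults.
A − B = 9 − 7 = 2.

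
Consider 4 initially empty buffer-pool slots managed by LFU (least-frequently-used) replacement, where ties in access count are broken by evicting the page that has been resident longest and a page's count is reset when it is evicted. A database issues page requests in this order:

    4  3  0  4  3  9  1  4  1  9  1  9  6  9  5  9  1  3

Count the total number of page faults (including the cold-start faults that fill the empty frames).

8

4 -> fault, frames (4)
3 -> fault, frames (4 3)
0 -> fault, frames (4 3 0)
4 -> hit
3 -> hit
9 -> fault, frames (4 3 0 9)
1 -> fault, evict 0, frames (4 3 9 1)
4 -> hit
1 -> hit
9 -> hit
1 -> hit
9 -> hit
6 -> fault, evict 3, frames (4 9 1 6)
9 -> hit
5 -> fault, evict 6, frames (4 9 1 5)
9 -> hit
1 -> hit
3 -> fault, evict 5, frames (4 9 1 3)
Page faults: 8.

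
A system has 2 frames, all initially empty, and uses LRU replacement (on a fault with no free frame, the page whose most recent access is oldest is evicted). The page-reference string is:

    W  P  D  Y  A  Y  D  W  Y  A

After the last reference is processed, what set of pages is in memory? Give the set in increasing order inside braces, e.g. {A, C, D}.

W: miss, frames {W}
P: miss, frames {W,P}
D: miss, evict W, frames {P,D}
Y: miss, evict P, frames {D,Y}
A: miss, evict D, frames {Y,A}
Y: hit
D: miss, evict A, frames {Y,D}
W: miss, evict Y, frames {D,W}
Y: miss, evict D, frames {W,Y}
A: miss, evict W, frames {Y,A}

{A, Y}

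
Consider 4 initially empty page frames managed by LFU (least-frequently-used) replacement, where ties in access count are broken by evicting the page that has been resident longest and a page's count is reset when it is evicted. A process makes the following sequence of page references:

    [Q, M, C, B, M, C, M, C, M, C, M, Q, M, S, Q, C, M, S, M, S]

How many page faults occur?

5

Q → fault, frames [Q]
M → fault, frames [Q, M]
C → fault, frames [Q, M, C]
B → fault, frames [Q, M, C, B]
M → hit
C → hit
M → hit
C → hit
M → hit
C → hit
M → hit
Q → hit
M → hit
S → fault, evict B, frames [Q, M, C, S]
Q → hit
C → hit
M → hit
S → hit
M → hit
S → hit
Page faults: 5.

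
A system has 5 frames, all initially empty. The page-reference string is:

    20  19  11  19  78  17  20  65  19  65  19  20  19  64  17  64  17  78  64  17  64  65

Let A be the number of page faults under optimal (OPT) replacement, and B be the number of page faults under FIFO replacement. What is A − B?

Under OPT: F F F . F F . F . . . . . F . . . . . . . . → 7 faults.
Under FIFO: F F F . F F . F . . . F F F . . . F . F . F → 12 faults.
A − B = 7 − 12 = -5.

-5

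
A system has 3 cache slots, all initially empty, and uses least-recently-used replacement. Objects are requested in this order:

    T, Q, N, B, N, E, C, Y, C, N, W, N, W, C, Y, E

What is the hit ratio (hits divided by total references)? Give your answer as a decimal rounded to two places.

0.31

T -> miss, frames {T}
Q -> miss, frames {T,Q}
N -> miss, frames {T,Q,N}
B -> miss, evict T, frames {Q,N,B}
N -> hit
E -> miss, evict Q, frames {B,N,E}
C -> miss, evict B, frames {N,E,C}
Y -> miss, evict N, frames {E,C,Y}
C -> hit
N -> miss, evict E, frames {Y,C,N}
W -> miss, evict Y, frames {C,N,W}
N -> hit
W -> hit
C -> hit
Y -> miss, evict N, frames {W,C,Y}
E -> miss, evict W, frames {C,Y,E}
Hits: 5 of 16 references → 5/16 = 0.3125.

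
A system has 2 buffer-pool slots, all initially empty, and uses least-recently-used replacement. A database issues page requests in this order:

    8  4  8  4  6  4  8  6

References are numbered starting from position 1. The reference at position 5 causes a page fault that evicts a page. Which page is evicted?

8

pos 1: 8 → miss, frames {8}
pos 2: 4 → miss, frames {8,4}
pos 3: 8 → hit
pos 4: 4 → hit
pos 5: 6 → miss, evict 8, frames {4,6}
At position 5, page 8 is evicted.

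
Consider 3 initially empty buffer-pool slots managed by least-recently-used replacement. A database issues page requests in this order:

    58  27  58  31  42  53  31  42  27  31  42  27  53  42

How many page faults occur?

7

58 → miss, frames (58)
27 → miss, frames (58 27)
58 → hit
31 → miss, frames (27 58 31)
42 → miss, evict 27, frames (58 31 42)
53 → miss, evict 58, frames (31 42 53)
31 → hit
42 → hit
27 → miss, evict 53, frames (31 42 27)
31 → hit
42 → hit
27 → hit
53 → miss, evict 31, frames (42 27 53)
42 → hit
Page faults: 7.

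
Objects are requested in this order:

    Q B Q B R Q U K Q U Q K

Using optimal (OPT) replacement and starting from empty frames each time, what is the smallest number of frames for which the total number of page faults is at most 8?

2

f=1: 12 faults
f=2: 7 faults
f=3: 5 faults
f=4: 5 faults
f=5: 5 faults
Smallest f with faults ≤ 8 is 2.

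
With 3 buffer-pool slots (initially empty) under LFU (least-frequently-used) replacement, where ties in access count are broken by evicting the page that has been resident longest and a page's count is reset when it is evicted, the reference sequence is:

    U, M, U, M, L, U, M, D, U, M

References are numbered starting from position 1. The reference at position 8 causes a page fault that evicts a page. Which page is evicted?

pos 1: U -> fault, frames {U}
pos 2: M -> fault, frames {U,M}
pos 3: U -> hit
pos 4: M -> hit
pos 5: L -> fault, frames {U,M,L}
pos 6: U -> hit
pos 7: M -> hit
pos 8: D -> fault, evict L, frames {U,M,D}
At position 8, page L is evicted.

L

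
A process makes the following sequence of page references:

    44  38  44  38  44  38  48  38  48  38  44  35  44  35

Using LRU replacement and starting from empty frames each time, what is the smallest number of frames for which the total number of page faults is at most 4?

3

f=1: 14 faults
f=2: 5 faults
f=3: 4 faults
f=4: 4 faults
Smallest f with faults ≤ 4 is 3.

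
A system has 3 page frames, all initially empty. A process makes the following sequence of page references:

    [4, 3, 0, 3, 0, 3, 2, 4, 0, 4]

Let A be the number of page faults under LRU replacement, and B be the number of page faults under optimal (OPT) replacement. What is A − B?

2

Under LRU: F F F . . . F F F . → 6 faults.
Under OPT: F F F . . . F . . . → 4 faults.
A − B = 6 − 4 = 2.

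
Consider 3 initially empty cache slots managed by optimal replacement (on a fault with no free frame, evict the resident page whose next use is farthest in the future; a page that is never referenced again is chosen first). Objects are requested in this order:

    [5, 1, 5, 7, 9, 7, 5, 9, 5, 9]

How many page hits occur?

6

5 → miss, frames [5]
1 → miss, frames [5, 1]
5 → hit
7 → miss, frames [5, 1, 7]
9 → miss, evict 1, frames [5, 7, 9]
7 → hit
5 → hit
9 → hit
5 → hit
9 → hit
Hits: 6.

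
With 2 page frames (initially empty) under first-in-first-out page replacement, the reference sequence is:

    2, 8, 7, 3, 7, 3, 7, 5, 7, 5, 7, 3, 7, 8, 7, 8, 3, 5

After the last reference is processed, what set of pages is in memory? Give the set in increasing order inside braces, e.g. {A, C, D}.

{3, 5}

2: fault, frames [2]
8: fault, frames [2, 8]
7: fault, evict 2, frames [8, 7]
3: fault, evict 8, frames [7, 3]
7: hit
3: hit
7: hit
5: fault, evict 7, frames [3, 5]
7: fault, evict 3, frames [5, 7]
5: hit
7: hit
3: fault, evict 5, frames [7, 3]
7: hit
8: fault, evict 7, frames [3, 8]
7: fault, evict 3, frames [8, 7]
8: hit
3: fault, evict 8, frames [7, 3]
5: fault, evict 7, frames [3, 5]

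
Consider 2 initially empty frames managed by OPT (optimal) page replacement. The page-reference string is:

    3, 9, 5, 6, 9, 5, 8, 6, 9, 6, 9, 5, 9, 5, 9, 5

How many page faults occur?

3 -> fault, frames (3)
9 -> fault, frames (3 9)
5 -> fault, evict 3, frames (9 5)
6 -> fault, evict 5, frames (9 6)
9 -> hit
5 -> fault, evict 9, frames (6 5)
8 -> fault, evict 5, frames (6 8)
6 -> hit
9 -> fault, evict 8, frames (6 9)
6 -> hit
9 -> hit
5 -> fault, evict 6, frames (9 5)
9 -> hit
5 -> hit
9 -> hit
5 -> hit
Page faults: 8.

8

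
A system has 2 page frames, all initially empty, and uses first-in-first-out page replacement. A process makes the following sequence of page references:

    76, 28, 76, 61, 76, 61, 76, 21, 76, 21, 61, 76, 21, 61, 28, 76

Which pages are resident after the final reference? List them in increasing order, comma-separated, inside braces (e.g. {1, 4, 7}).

76 → miss, frames [76]
28 → miss, frames [76, 28]
76 → hit
61 → miss, evict 76, frames [28, 61]
76 → miss, evict 28, frames [61, 76]
61 → hit
76 → hit
21 → miss, evict 61, frames [76, 21]
76 → hit
21 → hit
61 → miss, evict 76, frames [21, 61]
76 → miss, evict 21, frames [61, 76]
21 → miss, evict 61, frames [76, 21]
61 → miss, evict 76, frames [21, 61]
28 → miss, evict 21, frames [61, 28]
76 → miss, evict 61, frames [28, 76]

{28, 76}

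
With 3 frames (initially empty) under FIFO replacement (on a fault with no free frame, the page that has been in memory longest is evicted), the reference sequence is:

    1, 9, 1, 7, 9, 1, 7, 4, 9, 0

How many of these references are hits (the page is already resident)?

5

1: miss, frames (1)
9: miss, frames (1 9)
1: hit
7: miss, frames (1 9 7)
9: hit
1: hit
7: hit
4: miss, evict 1, frames (9 7 4)
9: hit
0: miss, evict 9, frames (7 4 0)
Hits: 5.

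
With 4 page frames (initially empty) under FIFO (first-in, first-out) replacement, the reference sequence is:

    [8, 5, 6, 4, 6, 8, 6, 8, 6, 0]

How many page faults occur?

8 -> miss, frames (8)
5 -> miss, frames (8 5)
6 -> miss, frames (8 5 6)
4 -> miss, frames (8 5 6 4)
6 -> hit
8 -> hit
6 -> hit
8 -> hit
6 -> hit
0 -> miss, evict 8, frames (5 6 4 0)
Page faults: 5.

5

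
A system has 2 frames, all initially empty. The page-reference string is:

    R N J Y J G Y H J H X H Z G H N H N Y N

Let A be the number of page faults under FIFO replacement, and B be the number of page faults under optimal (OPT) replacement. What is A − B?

2

Under FIFO: F F F F . F . F F . F F F F F F . . F . → 14 faults.
Under OPT: F F F F . F . F F . F . F F . F . . F . → 12 faults.
A − B = 14 − 12 = 2.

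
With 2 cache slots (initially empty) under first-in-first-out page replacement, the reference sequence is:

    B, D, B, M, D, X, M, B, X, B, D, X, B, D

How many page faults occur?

9

B → miss, frames (B)
D → miss, frames (B D)
B → hit
M → miss, evict B, frames (D M)
D → hit
X → miss, evict D, frames (M X)
M → hit
B → miss, evict M, frames (X B)
X → hit
B → hit
D → miss, evict X, frames (B D)
X → miss, evict B, frames (D X)
B → miss, evict D, frames (X B)
D → miss, evict X, frames (B D)
Page faults: 9.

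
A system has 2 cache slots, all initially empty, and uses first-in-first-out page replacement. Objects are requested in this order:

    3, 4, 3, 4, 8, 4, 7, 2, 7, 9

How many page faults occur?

6

3: fault, frames (3)
4: fault, frames (3 4)
3: hit
4: hit
8: fault, evict 3, frames (4 8)
4: hit
7: fault, evict 4, frames (8 7)
2: fault, evict 8, frames (7 2)
7: hit
9: fault, evict 7, frames (2 9)
Page faults: 6.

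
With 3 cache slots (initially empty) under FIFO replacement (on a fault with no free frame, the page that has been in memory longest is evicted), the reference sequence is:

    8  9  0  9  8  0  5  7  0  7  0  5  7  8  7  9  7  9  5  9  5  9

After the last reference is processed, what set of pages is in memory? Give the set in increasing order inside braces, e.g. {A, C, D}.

8 -> fault, frames {8}
9 -> fault, frames {8,9}
0 -> fault, frames {8,9,0}
9 -> hit
8 -> hit
0 -> hit
5 -> fault, evict 8, frames {9,0,5}
7 -> fault, evict 9, frames {0,5,7}
0 -> hit
7 -> hit
0 -> hit
5 -> hit
7 -> hit
8 -> fault, evict 0, frames {5,7,8}
7 -> hit
9 -> fault, evict 5, frames {7,8,9}
7 -> hit
9 -> hit
5 -> fault, evict 7, frames {8,9,5}
9 -> hit
5 -> hit
9 -> hit

{5, 8, 9}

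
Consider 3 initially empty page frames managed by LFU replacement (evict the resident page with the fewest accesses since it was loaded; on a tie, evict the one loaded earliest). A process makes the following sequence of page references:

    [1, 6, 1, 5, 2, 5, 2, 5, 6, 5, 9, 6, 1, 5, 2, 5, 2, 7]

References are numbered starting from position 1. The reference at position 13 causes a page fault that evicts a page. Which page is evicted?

pos 1: 1 -> fault, frames [1]
pos 2: 6 -> fault, frames [1, 6]
pos 3: 1 -> hit
pos 4: 5 -> fault, frames [1, 6, 5]
pos 5: 2 -> fault, evict 6, frames [1, 5, 2]
pos 6: 5 -> hit
pos 7: 2 -> hit
pos 8: 5 -> hit
pos 9: 6 -> fault, evict 1, frames [5, 2, 6]
pos 10: 5 -> hit
pos 11: 9 -> fault, evict 6, frames [5, 2, 9]
pos 12: 6 -> fault, evict 9, frames [5, 2, 6]
pos 13: 1 -> fault, evict 6, frames [5, 2, 1]
At position 13, page 6 is evicted.

6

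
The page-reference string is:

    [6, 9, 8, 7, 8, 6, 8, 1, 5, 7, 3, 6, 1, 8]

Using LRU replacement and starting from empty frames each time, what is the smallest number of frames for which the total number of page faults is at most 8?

6

f=1: 14 faults
f=2: 12 faults
f=3: 12 faults
f=4: 11 faults
f=5: 9 faults
f=6: 7 faults
f=7: 7 faults
Smallest f with faults ≤ 8 is 6.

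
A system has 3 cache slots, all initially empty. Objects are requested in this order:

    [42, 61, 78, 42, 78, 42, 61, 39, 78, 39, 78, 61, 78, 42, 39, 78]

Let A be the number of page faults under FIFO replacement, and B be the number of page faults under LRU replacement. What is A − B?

-2

Under FIFO: F F F . . . . F . . . . . F . . → 5 faults.
Under LRU: F F F . . . . F F . . . . F F . → 7 faults.
A − B = 5 − 7 = -2.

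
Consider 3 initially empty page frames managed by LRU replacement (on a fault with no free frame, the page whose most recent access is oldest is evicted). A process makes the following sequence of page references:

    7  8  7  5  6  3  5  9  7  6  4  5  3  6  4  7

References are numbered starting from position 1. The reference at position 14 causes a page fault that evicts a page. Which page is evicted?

pos 1: 7 -> fault, frames (7)
pos 2: 8 -> fault, frames (7 8)
pos 3: 7 -> hit
pos 4: 5 -> fault, frames (8 7 5)
pos 5: 6 -> fault, evict 8, frames (7 5 6)
pos 6: 3 -> fault, evict 7, frames (5 6 3)
pos 7: 5 -> hit
pos 8: 9 -> fault, evict 6, frames (3 5 9)
pos 9: 7 -> fault, evict 3, frames (5 9 7)
pos 10: 6 -> fault, evict 5, frames (9 7 6)
pos 11: 4 -> fault, evict 9, frames (7 6 4)
pos 12: 5 -> fault, evict 7, frames (6 4 5)
pos 13: 3 -> fault, evict 6, frames (4 5 3)
pos 14: 6 -> fault, evict 4, frames (5 3 6)
At position 14, page 4 is evicted.

4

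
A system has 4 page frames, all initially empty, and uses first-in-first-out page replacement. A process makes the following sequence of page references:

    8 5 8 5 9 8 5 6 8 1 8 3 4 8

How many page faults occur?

8

8 → miss, frames [8]
5 → miss, frames [8, 5]
8 → hit
5 → hit
9 → miss, frames [8, 5, 9]
8 → hit
5 → hit
6 → miss, frames [8, 5, 9, 6]
8 → hit
1 → miss, evict 8, frames [5, 9, 6, 1]
8 → miss, evict 5, frames [9, 6, 1, 8]
3 → miss, evict 9, frames [6, 1, 8, 3]
4 → miss, evict 6, frames [1, 8, 3, 4]
8 → hit
Page faults: 8.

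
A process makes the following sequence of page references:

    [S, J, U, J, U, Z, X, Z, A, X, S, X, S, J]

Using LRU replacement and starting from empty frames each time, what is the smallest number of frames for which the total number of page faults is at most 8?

3

f=1: 14 faults
f=2: 9 faults
f=3: 8 faults
f=4: 8 faults
f=5: 8 faults
f=6: 6 faults
Smallest f with faults ≤ 8 is 3.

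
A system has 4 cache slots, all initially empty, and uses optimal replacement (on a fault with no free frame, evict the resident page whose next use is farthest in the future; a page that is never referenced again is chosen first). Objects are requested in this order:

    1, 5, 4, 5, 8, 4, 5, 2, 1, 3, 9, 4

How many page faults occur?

1: miss, frames {1}
5: miss, frames {1,5}
4: miss, frames {1,5,4}
5: hit
8: miss, frames {1,5,4,8}
4: hit
5: hit
2: miss, evict 8, frames {1,5,4,2}
1: hit
3: miss, evict 2, frames {1,5,4,3}
9: miss, evict 3, frames {1,5,4,9}
4: hit
Page faults: 7.

7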